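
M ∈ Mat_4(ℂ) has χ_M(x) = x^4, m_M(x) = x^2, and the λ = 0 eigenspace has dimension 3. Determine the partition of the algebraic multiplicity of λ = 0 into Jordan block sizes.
Block sizes for λ = 0: [2, 1, 1]

Step 1 — from the characteristic polynomial, algebraic multiplicity of λ = 0 is 4. From dim ker(M − (0)·I) = 3, there are exactly 3 Jordan blocks for λ = 0.
Step 2 — from the minimal polynomial, the factor (x − 0)^2 tells us the largest block for λ = 0 has size 2.
Step 3 — with total size 4, 3 blocks, and largest block 2, the block sizes (in nonincreasing order) are [2, 1, 1].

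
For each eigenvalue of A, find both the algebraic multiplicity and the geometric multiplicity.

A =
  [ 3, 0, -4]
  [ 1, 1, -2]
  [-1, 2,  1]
λ = 1: alg = 2, geom = 1; λ = 3: alg = 1, geom = 1

Step 1 — factor the characteristic polynomial to read off the algebraic multiplicities:
  χ_A(x) = (x - 3)*(x - 1)^2

Step 2 — compute geometric multiplicities via the rank-nullity identity g(λ) = n − rank(A − λI):
  rank(A − (1)·I) = 2, so dim ker(A − (1)·I) = n − 2 = 1
  rank(A − (3)·I) = 2, so dim ker(A − (3)·I) = n − 2 = 1

Summary:
  λ = 1: algebraic multiplicity = 2, geometric multiplicity = 1
  λ = 3: algebraic multiplicity = 1, geometric multiplicity = 1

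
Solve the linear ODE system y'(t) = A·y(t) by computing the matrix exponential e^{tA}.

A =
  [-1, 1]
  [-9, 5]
e^{tA} =
  [-3*t*exp(2*t) + exp(2*t), t*exp(2*t)]
  [-9*t*exp(2*t), 3*t*exp(2*t) + exp(2*t)]

Strategy: write A = P · J · P⁻¹ where J is a Jordan canonical form, so e^{tA} = P · e^{tJ} · P⁻¹, and e^{tJ} can be computed block-by-block.

A has Jordan form
J =
  [2, 1]
  [0, 2]
(up to reordering of blocks).

Per-block formulas:
  For a 2×2 Jordan block J_2(2): exp(t · J_2(2)) = e^(2t)·(I + t·N), where N is the 2×2 nilpotent shift.

After assembling e^{tJ} and conjugating by P, we get:

e^{tA} =
  [-3*t*exp(2*t) + exp(2*t), t*exp(2*t)]
  [-9*t*exp(2*t), 3*t*exp(2*t) + exp(2*t)]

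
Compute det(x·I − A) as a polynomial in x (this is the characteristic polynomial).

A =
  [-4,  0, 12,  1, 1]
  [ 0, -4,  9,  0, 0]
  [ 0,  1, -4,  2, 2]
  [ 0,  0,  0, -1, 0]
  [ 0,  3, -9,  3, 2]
x^5 + 11*x^4 + 43*x^3 + 73*x^2 + 56*x + 16

Expanding det(x·I − A) (e.g. by cofactor expansion or by noting that A is similar to its Jordan form J, which has the same characteristic polynomial as A) gives
  χ_A(x) = x^5 + 11*x^4 + 43*x^3 + 73*x^2 + 56*x + 16
which factors as (x + 1)^3*(x + 4)^2. The eigenvalues (with algebraic multiplicities) are λ = -4 with multiplicity 2, λ = -1 with multiplicity 3.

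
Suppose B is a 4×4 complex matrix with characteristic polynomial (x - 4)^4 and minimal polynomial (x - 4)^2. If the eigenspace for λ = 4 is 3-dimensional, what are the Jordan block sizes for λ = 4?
Block sizes for λ = 4: [2, 1, 1]

Step 1 — from the characteristic polynomial, algebraic multiplicity of λ = 4 is 4. From dim ker(B − (4)·I) = 3, there are exactly 3 Jordan blocks for λ = 4.
Step 2 — from the minimal polynomial, the factor (x − 4)^2 tells us the largest block for λ = 4 has size 2.
Step 3 — with total size 4, 3 blocks, and largest block 2, the block sizes (in nonincreasing order) are [2, 1, 1].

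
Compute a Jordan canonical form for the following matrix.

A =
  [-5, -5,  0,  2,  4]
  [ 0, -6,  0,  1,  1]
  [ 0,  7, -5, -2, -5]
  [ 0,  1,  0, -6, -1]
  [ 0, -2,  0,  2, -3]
J_3(-5) ⊕ J_2(-5)

The characteristic polynomial is
  det(x·I − A) = x^5 + 25*x^4 + 250*x^3 + 1250*x^2 + 3125*x + 3125 = (x + 5)^5

Eigenvalues and multiplicities (the geometric multiplicity of λ is n − rank(A − λI), which equals the number of Jordan blocks for λ):
  λ = -5: algebraic multiplicity = 5, geometric multiplicity = 2

Determining the block sizes for each eigenvalue:
  λ = -5: with am = 5 and gm = 2, the partition is not yet determined (e.g. several partitions of 5 into 2 parts exist). Let N = A − (-5)·I. Computing rank(N^1) = 3, rank(N^2) = 1, rank(N^3) = 0; the number of blocks of size ≥ j is rank(N^{j−1}) − rank(N^j), giving [2, 2, 1]. So we have 1 block(s) of size 3, 1 block(s) of size 2 → block sizes [3, 2]

Assembling the blocks gives a Jordan form
J =
  [-5,  1,  0,  0,  0]
  [ 0, -5,  1,  0,  0]
  [ 0,  0, -5,  0,  0]
  [ 0,  0,  0, -5,  1]
  [ 0,  0,  0,  0, -5]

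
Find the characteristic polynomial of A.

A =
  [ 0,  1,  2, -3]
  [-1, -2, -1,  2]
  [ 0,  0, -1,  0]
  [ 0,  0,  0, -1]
x^4 + 4*x^3 + 6*x^2 + 4*x + 1

Expanding det(x·I − A) (e.g. by cofactor expansion or by noting that A is similar to its Jordan form J, which has the same characteristic polynomial as A) gives
  χ_A(x) = x^4 + 4*x^3 + 6*x^2 + 4*x + 1
which factors as (x + 1)^4. The eigenvalues (with algebraic multiplicities) are λ = -1 with multiplicity 4.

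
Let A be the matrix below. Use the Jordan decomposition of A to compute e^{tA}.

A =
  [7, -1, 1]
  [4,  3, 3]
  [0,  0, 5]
e^{tA} =
  [2*t*exp(5*t) + exp(5*t), -t*exp(5*t), -t^2*exp(5*t)/2 + t*exp(5*t)]
  [4*t*exp(5*t), -2*t*exp(5*t) + exp(5*t), -t^2*exp(5*t) + 3*t*exp(5*t)]
  [0, 0, exp(5*t)]

Strategy: write A = P · J · P⁻¹ where J is a Jordan canonical form, so e^{tA} = P · e^{tJ} · P⁻¹, and e^{tJ} can be computed block-by-block.

A has Jordan form
J =
  [5, 1, 0]
  [0, 5, 1]
  [0, 0, 5]
(up to reordering of blocks).

Per-block formulas:
  For a 3×3 Jordan block J_3(5): exp(t · J_3(5)) = e^(5t)·(I + t·N + (t^2/2)·N^2), where N is the 3×3 nilpotent shift.

After assembling e^{tJ} and conjugating by P, we get:

e^{tA} =
  [2*t*exp(5*t) + exp(5*t), -t*exp(5*t), -t^2*exp(5*t)/2 + t*exp(5*t)]
  [4*t*exp(5*t), -2*t*exp(5*t) + exp(5*t), -t^2*exp(5*t) + 3*t*exp(5*t)]
  [0, 0, exp(5*t)]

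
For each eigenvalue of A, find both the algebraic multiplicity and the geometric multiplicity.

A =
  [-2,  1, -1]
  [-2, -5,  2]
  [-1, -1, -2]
λ = -3: alg = 3, geom = 2

Step 1 — factor the characteristic polynomial to read off the algebraic multiplicities:
  χ_A(x) = (x + 3)^3

Step 2 — compute geometric multiplicities via the rank-nullity identity g(λ) = n − rank(A − λI):
  rank(A − (-3)·I) = 1, so dim ker(A − (-3)·I) = n − 1 = 2

Summary:
  λ = -3: algebraic multiplicity = 3, geometric multiplicity = 2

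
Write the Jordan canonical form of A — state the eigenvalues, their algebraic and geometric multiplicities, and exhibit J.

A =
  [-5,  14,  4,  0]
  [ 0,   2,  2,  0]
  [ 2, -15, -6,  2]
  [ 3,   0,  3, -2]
J_1(-5) ⊕ J_3(-2)

The characteristic polynomial is
  det(x·I − A) = x^4 + 11*x^3 + 42*x^2 + 68*x + 40 = (x + 2)^3*(x + 5)

Eigenvalues and multiplicities (the geometric multiplicity of λ is n − rank(A − λI), which equals the number of Jordan blocks for λ):
  λ = -5: algebraic multiplicity = 1, geometric multiplicity = 1
  λ = -2: algebraic multiplicity = 3, geometric multiplicity = 1

Determining the block sizes for each eigenvalue:
  λ = -5: one block (gm = 1), so the single block has size am = 1 → block sizes [1]
  λ = -2: one block (gm = 1), so the single block has size am = 3 → block sizes [3]

Assembling the blocks gives a Jordan form
J =
  [-5,  0,  0,  0]
  [ 0, -2,  1,  0]
  [ 0,  0, -2,  1]
  [ 0,  0,  0, -2]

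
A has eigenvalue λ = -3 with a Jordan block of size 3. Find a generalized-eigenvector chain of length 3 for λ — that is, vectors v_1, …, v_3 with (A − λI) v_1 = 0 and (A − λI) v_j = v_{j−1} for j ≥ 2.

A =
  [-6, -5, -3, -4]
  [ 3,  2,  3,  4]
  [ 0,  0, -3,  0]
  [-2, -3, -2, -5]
A Jordan chain for λ = -3 of length 3:
v_1 = (2, -2, 0, 1)ᵀ
v_2 = (-3, 3, 0, -2)ᵀ
v_3 = (1, 0, 0, 0)ᵀ

Let N = A − (-3)·I. We want v_3 with N^3 v_3 = 0 but N^2 v_3 ≠ 0; then v_{j-1} := N · v_j for j = 3, …, 2.

Pick v_3 = (1, 0, 0, 0)ᵀ.
Then v_2 = N · v_3 = (-3, 3, 0, -2)ᵀ.
Then v_1 = N · v_2 = (2, -2, 0, 1)ᵀ.

Sanity check: (A − (-3)·I) v_1 = (0, 0, 0, 0)ᵀ = 0. ✓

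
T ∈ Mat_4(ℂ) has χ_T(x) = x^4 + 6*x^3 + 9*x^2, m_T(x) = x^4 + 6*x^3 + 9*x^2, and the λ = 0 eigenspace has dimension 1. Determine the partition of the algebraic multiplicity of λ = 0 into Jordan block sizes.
Block sizes for λ = 0: [2]

Step 1 — from the characteristic polynomial, algebraic multiplicity of λ = 0 is 2. From dim ker(T − (0)·I) = 1, there are exactly 1 Jordan blocks for λ = 0.
Step 2 — from the minimal polynomial, the factor (x − 0)^2 tells us the largest block for λ = 0 has size 2.
Step 3 — with total size 2, 1 blocks, and largest block 2, the block sizes (in nonincreasing order) are [2].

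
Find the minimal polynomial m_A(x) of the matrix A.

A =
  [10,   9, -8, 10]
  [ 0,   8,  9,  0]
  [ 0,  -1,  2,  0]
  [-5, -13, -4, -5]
x^3 - 10*x^2 + 25*x

The characteristic polynomial is χ_A(x) = x*(x - 5)^3, so the eigenvalues are known. The minimal polynomial is
  m_A(x) = Π_λ (x − λ)^{k_λ}
where k_λ is the size of the *largest* Jordan block for λ (equivalently, the smallest k with (A − λI)^k v = 0 for every generalised eigenvector v of λ).

  λ = 0: largest Jordan block has size 1, contributing (x − 0)
  λ = 5: largest Jordan block has size 2, contributing (x − 5)^2

So m_A(x) = x*(x - 5)^2 = x^3 - 10*x^2 + 25*x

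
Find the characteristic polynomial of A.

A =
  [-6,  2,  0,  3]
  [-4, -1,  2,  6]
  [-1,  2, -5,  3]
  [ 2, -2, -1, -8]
x^4 + 20*x^3 + 150*x^2 + 500*x + 625

Expanding det(x·I − A) (e.g. by cofactor expansion or by noting that A is similar to its Jordan form J, which has the same characteristic polynomial as A) gives
  χ_A(x) = x^4 + 20*x^3 + 150*x^2 + 500*x + 625
which factors as (x + 5)^4. The eigenvalues (with algebraic multiplicities) are λ = -5 with multiplicity 4.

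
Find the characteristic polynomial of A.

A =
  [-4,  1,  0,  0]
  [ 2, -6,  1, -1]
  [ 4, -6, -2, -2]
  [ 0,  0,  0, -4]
x^4 + 16*x^3 + 96*x^2 + 256*x + 256

Expanding det(x·I − A) (e.g. by cofactor expansion or by noting that A is similar to its Jordan form J, which has the same characteristic polynomial as A) gives
  χ_A(x) = x^4 + 16*x^3 + 96*x^2 + 256*x + 256
which factors as (x + 4)^4. The eigenvalues (with algebraic multiplicities) are λ = -4 with multiplicity 4.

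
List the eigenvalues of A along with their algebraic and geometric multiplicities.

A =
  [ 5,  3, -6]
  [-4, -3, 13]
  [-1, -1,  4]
λ = 2: alg = 3, geom = 1

Step 1 — factor the characteristic polynomial to read off the algebraic multiplicities:
  χ_A(x) = (x - 2)^3

Step 2 — compute geometric multiplicities via the rank-nullity identity g(λ) = n − rank(A − λI):
  rank(A − (2)·I) = 2, so dim ker(A − (2)·I) = n − 2 = 1

Summary:
  λ = 2: algebraic multiplicity = 3, geometric multiplicity = 1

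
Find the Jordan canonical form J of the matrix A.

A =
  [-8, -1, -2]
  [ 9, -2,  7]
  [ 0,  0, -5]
J_3(-5)

The characteristic polynomial is
  det(x·I − A) = x^3 + 15*x^2 + 75*x + 125 = (x + 5)^3

Eigenvalues and multiplicities (the geometric multiplicity of λ is n − rank(A − λI), which equals the number of Jordan blocks for λ):
  λ = -5: algebraic multiplicity = 3, geometric multiplicity = 1

Determining the block sizes for each eigenvalue:
  λ = -5: one block (gm = 1), so the single block has size am = 3 → block sizes [3]

Assembling the blocks gives a Jordan form
J =
  [-5,  1,  0]
  [ 0, -5,  1]
  [ 0,  0, -5]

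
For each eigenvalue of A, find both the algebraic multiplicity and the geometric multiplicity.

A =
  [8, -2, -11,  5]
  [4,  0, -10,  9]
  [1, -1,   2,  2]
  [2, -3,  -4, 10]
λ = 5: alg = 4, geom = 2

Step 1 — factor the characteristic polynomial to read off the algebraic multiplicities:
  χ_A(x) = (x - 5)^4

Step 2 — compute geometric multiplicities via the rank-nullity identity g(λ) = n − rank(A − λI):
  rank(A − (5)·I) = 2, so dim ker(A − (5)·I) = n − 2 = 2

Summary:
  λ = 5: algebraic multiplicity = 4, geometric multiplicity = 2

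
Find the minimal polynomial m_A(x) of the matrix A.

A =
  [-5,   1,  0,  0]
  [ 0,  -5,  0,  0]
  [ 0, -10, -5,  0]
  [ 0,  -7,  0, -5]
x^2 + 10*x + 25

The characteristic polynomial is χ_A(x) = (x + 5)^4, so the eigenvalues are known. The minimal polynomial is
  m_A(x) = Π_λ (x − λ)^{k_λ}
where k_λ is the size of the *largest* Jordan block for λ (equivalently, the smallest k with (A − λI)^k v = 0 for every generalised eigenvector v of λ).

  λ = -5: largest Jordan block has size 2, contributing (x + 5)^2

So m_A(x) = (x + 5)^2 = x^2 + 10*x + 25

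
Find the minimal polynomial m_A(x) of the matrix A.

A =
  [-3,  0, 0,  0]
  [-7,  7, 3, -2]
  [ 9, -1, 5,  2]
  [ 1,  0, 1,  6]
x^4 - 15*x^3 + 54*x^2 + 108*x - 648

The characteristic polynomial is χ_A(x) = (x - 6)^3*(x + 3), so the eigenvalues are known. The minimal polynomial is
  m_A(x) = Π_λ (x − λ)^{k_λ}
where k_λ is the size of the *largest* Jordan block for λ (equivalently, the smallest k with (A − λI)^k v = 0 for every generalised eigenvector v of λ).

  λ = -3: largest Jordan block has size 1, contributing (x + 3)
  λ = 6: largest Jordan block has size 3, contributing (x − 6)^3

So m_A(x) = (x - 6)^3*(x + 3) = x^4 - 15*x^3 + 54*x^2 + 108*x - 648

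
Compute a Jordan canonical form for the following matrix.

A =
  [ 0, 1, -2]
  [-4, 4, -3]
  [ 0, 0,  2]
J_3(2)

The characteristic polynomial is
  det(x·I − A) = x^3 - 6*x^2 + 12*x - 8 = (x - 2)^3

Eigenvalues and multiplicities (the geometric multiplicity of λ is n − rank(A − λI), which equals the number of Jordan blocks for λ):
  λ = 2: algebraic multiplicity = 3, geometric multiplicity = 1

Determining the block sizes for each eigenvalue:
  λ = 2: one block (gm = 1), so the single block has size am = 3 → block sizes [3]

Assembling the blocks gives a Jordan form
J =
  [2, 1, 0]
  [0, 2, 1]
  [0, 0, 2]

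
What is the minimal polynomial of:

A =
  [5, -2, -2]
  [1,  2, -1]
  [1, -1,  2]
x^2 - 6*x + 9

The characteristic polynomial is χ_A(x) = (x - 3)^3, so the eigenvalues are known. The minimal polynomial is
  m_A(x) = Π_λ (x − λ)^{k_λ}
where k_λ is the size of the *largest* Jordan block for λ (equivalently, the smallest k with (A − λI)^k v = 0 for every generalised eigenvector v of λ).

  λ = 3: largest Jordan block has size 2, contributing (x − 3)^2

So m_A(x) = (x - 3)^2 = x^2 - 6*x + 9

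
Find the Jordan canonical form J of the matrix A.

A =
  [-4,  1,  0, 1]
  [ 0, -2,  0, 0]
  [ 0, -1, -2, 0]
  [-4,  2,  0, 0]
J_2(-2) ⊕ J_2(-2)

The characteristic polynomial is
  det(x·I − A) = x^4 + 8*x^3 + 24*x^2 + 32*x + 16 = (x + 2)^4

Eigenvalues and multiplicities (the geometric multiplicity of λ is n − rank(A − λI), which equals the number of Jordan blocks for λ):
  λ = -2: algebraic multiplicity = 4, geometric multiplicity = 2

Determining the block sizes for each eigenvalue:
  λ = -2: with am = 4 and gm = 2, the partition is not yet determined (e.g. several partitions of 4 into 2 parts exist). Let N = A − (-2)·I. Computing rank(N^1) = 2, rank(N^2) = 0; the number of blocks of size ≥ j is rank(N^{j−1}) − rank(N^j), giving [2, 2]. So we have 2 block(s) of size 2 → block sizes [2, 2]

Assembling the blocks gives a Jordan form
J =
  [-2,  1,  0,  0]
  [ 0, -2,  0,  0]
  [ 0,  0, -2,  1]
  [ 0,  0,  0, -2]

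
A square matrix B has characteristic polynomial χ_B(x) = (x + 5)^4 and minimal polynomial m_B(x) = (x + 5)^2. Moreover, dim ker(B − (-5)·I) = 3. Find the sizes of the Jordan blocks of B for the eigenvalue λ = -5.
Block sizes for λ = -5: [2, 1, 1]

Step 1 — from the characteristic polynomial, algebraic multiplicity of λ = -5 is 4. From dim ker(B − (-5)·I) = 3, there are exactly 3 Jordan blocks for λ = -5.
Step 2 — from the minimal polynomial, the factor (x + 5)^2 tells us the largest block for λ = -5 has size 2.
Step 3 — with total size 4, 3 blocks, and largest block 2, the block sizes (in nonincreasing order) are [2, 1, 1].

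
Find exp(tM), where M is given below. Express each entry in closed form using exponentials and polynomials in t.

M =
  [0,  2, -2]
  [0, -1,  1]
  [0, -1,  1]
e^{tM} =
  [1, 2*t, -2*t]
  [0, 1 - t, t]
  [0, -t, t + 1]

Strategy: write M = P · J · P⁻¹ where J is a Jordan canonical form, so e^{tM} = P · e^{tJ} · P⁻¹, and e^{tJ} can be computed block-by-block.

M has Jordan form
J =
  [0, 1, 0]
  [0, 0, 0]
  [0, 0, 0]
(up to reordering of blocks).

Per-block formulas:
  For a 1×1 block at λ = 0: exp(t · [0]) = [e^(0t)].
  For a 2×2 Jordan block J_2(0): exp(t · J_2(0)) = e^(0t)·(I + t·N), where N is the 2×2 nilpotent shift.

After assembling e^{tJ} and conjugating by P, we get:

e^{tM} =
  [1, 2*t, -2*t]
  [0, 1 - t, t]
  [0, -t, t + 1]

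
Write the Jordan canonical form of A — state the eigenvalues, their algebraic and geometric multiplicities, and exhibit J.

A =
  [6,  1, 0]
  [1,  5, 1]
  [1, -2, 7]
J_3(6)

The characteristic polynomial is
  det(x·I − A) = x^3 - 18*x^2 + 108*x - 216 = (x - 6)^3

Eigenvalues and multiplicities (the geometric multiplicity of λ is n − rank(A − λI), which equals the number of Jordan blocks for λ):
  λ = 6: algebraic multiplicity = 3, geometric multiplicity = 1

Determining the block sizes for each eigenvalue:
  λ = 6: one block (gm = 1), so the single block has size am = 3 → block sizes [3]

Assembling the blocks gives a Jordan form
J =
  [6, 1, 0]
  [0, 6, 1]
  [0, 0, 6]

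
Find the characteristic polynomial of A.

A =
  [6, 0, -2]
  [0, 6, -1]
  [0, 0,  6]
x^3 - 18*x^2 + 108*x - 216

Expanding det(x·I − A) (e.g. by cofactor expansion or by noting that A is similar to its Jordan form J, which has the same characteristic polynomial as A) gives
  χ_A(x) = x^3 - 18*x^2 + 108*x - 216
which factors as (x - 6)^3. The eigenvalues (with algebraic multiplicities) are λ = 6 with multiplicity 3.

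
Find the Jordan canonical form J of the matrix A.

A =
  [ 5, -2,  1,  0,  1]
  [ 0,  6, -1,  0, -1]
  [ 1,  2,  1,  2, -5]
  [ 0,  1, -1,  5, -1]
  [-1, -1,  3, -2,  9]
J_3(5) ⊕ J_1(5) ⊕ J_1(6)

The characteristic polynomial is
  det(x·I − A) = x^5 - 26*x^4 + 270*x^3 - 1400*x^2 + 3625*x - 3750 = (x - 6)*(x - 5)^4

Eigenvalues and multiplicities (the geometric multiplicity of λ is n − rank(A − λI), which equals the number of Jordan blocks for λ):
  λ = 5: algebraic multiplicity = 4, geometric multiplicity = 2
  λ = 6: algebraic multiplicity = 1, geometric multiplicity = 1

Determining the block sizes for each eigenvalue:
  λ = 5: with am = 4 and gm = 2, the partition is not yet determined (e.g. several partitions of 4 into 2 parts exist). Let N = A − (5)·I. Computing rank(N^1) = 3, rank(N^2) = 2, rank(N^3) = 1; the number of blocks of size ≥ j is rank(N^{j−1}) − rank(N^j), giving [2, 1, 1]. So we have 1 block(s) of size 3, 1 block(s) of size 1 → block sizes [3, 1]
  λ = 6: one block (gm = 1), so the single block has size am = 1 → block sizes [1]

Assembling the blocks gives a Jordan form
J =
  [5, 1, 0, 0, 0]
  [0, 5, 1, 0, 0]
  [0, 0, 5, 0, 0]
  [0, 0, 0, 5, 0]
  [0, 0, 0, 0, 6]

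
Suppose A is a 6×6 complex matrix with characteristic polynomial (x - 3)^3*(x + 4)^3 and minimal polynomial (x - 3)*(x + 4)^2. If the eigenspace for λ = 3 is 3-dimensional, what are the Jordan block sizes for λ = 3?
Block sizes for λ = 3: [1, 1, 1]

Step 1 — from the characteristic polynomial, algebraic multiplicity of λ = 3 is 3. From dim ker(A − (3)·I) = 3, there are exactly 3 Jordan blocks for λ = 3.
Step 2 — from the minimal polynomial, the factor (x − 3) tells us the largest block for λ = 3 has size 1.
Step 3 — with total size 3, 3 blocks, and largest block 1, the block sizes (in nonincreasing order) are [1, 1, 1].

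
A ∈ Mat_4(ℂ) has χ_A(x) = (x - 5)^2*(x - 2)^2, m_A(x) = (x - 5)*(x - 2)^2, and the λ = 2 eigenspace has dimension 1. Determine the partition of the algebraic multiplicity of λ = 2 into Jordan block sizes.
Block sizes for λ = 2: [2]

Step 1 — from the characteristic polynomial, algebraic multiplicity of λ = 2 is 2. From dim ker(A − (2)·I) = 1, there are exactly 1 Jordan blocks for λ = 2.
Step 2 — from the minimal polynomial, the factor (x − 2)^2 tells us the largest block for λ = 2 has size 2.
Step 3 — with total size 2, 1 blocks, and largest block 2, the block sizes (in nonincreasing order) are [2].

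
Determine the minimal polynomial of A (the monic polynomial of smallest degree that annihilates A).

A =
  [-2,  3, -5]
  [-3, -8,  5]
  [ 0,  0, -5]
x^2 + 10*x + 25

The characteristic polynomial is χ_A(x) = (x + 5)^3, so the eigenvalues are known. The minimal polynomial is
  m_A(x) = Π_λ (x − λ)^{k_λ}
where k_λ is the size of the *largest* Jordan block for λ (equivalently, the smallest k with (A − λI)^k v = 0 for every generalised eigenvector v of λ).

  λ = -5: largest Jordan block has size 2, contributing (x + 5)^2

So m_A(x) = (x + 5)^2 = x^2 + 10*x + 25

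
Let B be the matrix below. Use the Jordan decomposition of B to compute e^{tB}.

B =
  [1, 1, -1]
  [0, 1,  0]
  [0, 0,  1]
e^{tB} =
  [exp(t), t*exp(t), -t*exp(t)]
  [0, exp(t), 0]
  [0, 0, exp(t)]

Strategy: write B = P · J · P⁻¹ where J is a Jordan canonical form, so e^{tB} = P · e^{tJ} · P⁻¹, and e^{tJ} can be computed block-by-block.

B has Jordan form
J =
  [1, 1, 0]
  [0, 1, 0]
  [0, 0, 1]
(up to reordering of blocks).

Per-block formulas:
  For a 2×2 Jordan block J_2(1): exp(t · J_2(1)) = e^(1t)·(I + t·N), where N is the 2×2 nilpotent shift.
  For a 1×1 block at λ = 1: exp(t · [1]) = [e^(1t)].

After assembling e^{tJ} and conjugating by P, we get:

e^{tB} =
  [exp(t), t*exp(t), -t*exp(t)]
  [0, exp(t), 0]
  [0, 0, exp(t)]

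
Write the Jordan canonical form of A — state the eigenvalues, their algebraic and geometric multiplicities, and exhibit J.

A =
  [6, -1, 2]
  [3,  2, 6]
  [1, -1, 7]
J_2(5) ⊕ J_1(5)

The characteristic polynomial is
  det(x·I − A) = x^3 - 15*x^2 + 75*x - 125 = (x - 5)^3

Eigenvalues and multiplicities (the geometric multiplicity of λ is n − rank(A − λI), which equals the number of Jordan blocks for λ):
  λ = 5: algebraic multiplicity = 3, geometric multiplicity = 2

Determining the block sizes for each eigenvalue:
  λ = 5: 2 blocks summing to 3 forces exactly one block of size 2 and the rest size 1 → block sizes [2, 1]

Assembling the blocks gives a Jordan form
J =
  [5, 1, 0]
  [0, 5, 0]
  [0, 0, 5]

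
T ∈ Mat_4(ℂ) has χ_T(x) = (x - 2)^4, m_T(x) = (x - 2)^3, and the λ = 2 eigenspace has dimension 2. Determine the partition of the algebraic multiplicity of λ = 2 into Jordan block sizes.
Block sizes for λ = 2: [3, 1]

Step 1 — from the characteristic polynomial, algebraic multiplicity of λ = 2 is 4. From dim ker(T − (2)·I) = 2, there are exactly 2 Jordan blocks for λ = 2.
Step 2 — from the minimal polynomial, the factor (x − 2)^3 tells us the largest block for λ = 2 has size 3.
Step 3 — with total size 4, 2 blocks, and largest block 3, the block sizes (in nonincreasing order) are [3, 1].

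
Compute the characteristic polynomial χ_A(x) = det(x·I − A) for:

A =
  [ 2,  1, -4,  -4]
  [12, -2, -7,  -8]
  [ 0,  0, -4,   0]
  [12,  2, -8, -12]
x^4 + 16*x^3 + 96*x^2 + 256*x + 256

Expanding det(x·I − A) (e.g. by cofactor expansion or by noting that A is similar to its Jordan form J, which has the same characteristic polynomial as A) gives
  χ_A(x) = x^4 + 16*x^3 + 96*x^2 + 256*x + 256
which factors as (x + 4)^4. The eigenvalues (with algebraic multiplicities) are λ = -4 with multiplicity 4.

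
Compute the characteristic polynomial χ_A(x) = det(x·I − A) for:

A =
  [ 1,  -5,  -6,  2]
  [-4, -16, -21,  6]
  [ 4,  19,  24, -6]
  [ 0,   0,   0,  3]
x^4 - 12*x^3 + 54*x^2 - 108*x + 81

Expanding det(x·I − A) (e.g. by cofactor expansion or by noting that A is similar to its Jordan form J, which has the same characteristic polynomial as A) gives
  χ_A(x) = x^4 - 12*x^3 + 54*x^2 - 108*x + 81
which factors as (x - 3)^4. The eigenvalues (with algebraic multiplicities) are λ = 3 with multiplicity 4.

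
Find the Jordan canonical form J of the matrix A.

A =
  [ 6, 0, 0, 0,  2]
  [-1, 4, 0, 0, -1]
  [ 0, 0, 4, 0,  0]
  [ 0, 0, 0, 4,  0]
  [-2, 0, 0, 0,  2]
J_2(4) ⊕ J_1(4) ⊕ J_1(4) ⊕ J_1(4)

The characteristic polynomial is
  det(x·I − A) = x^5 - 20*x^4 + 160*x^3 - 640*x^2 + 1280*x - 1024 = (x - 4)^5

Eigenvalues and multiplicities (the geometric multiplicity of λ is n − rank(A − λI), which equals the number of Jordan blocks for λ):
  λ = 4: algebraic multiplicity = 5, geometric multiplicity = 4

Determining the block sizes for each eigenvalue:
  λ = 4: 4 blocks summing to 5 forces exactly one block of size 2 and the rest size 1 → block sizes [2, 1, 1, 1]

Assembling the blocks gives a Jordan form
J =
  [4, 1, 0, 0, 0]
  [0, 4, 0, 0, 0]
  [0, 0, 4, 0, 0]
  [0, 0, 0, 4, 0]
  [0, 0, 0, 0, 4]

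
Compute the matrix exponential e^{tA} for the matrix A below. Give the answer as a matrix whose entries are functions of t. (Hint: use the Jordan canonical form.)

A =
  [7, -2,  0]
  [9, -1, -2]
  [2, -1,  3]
e^{tA} =
  [-t^2*exp(3*t) + 4*t*exp(3*t) + exp(3*t), -2*t*exp(3*t), 2*t^2*exp(3*t)]
  [-2*t^2*exp(3*t) + 9*t*exp(3*t), -4*t*exp(3*t) + exp(3*t), 4*t^2*exp(3*t) - 2*t*exp(3*t)]
  [-t^2*exp(3*t)/2 + 2*t*exp(3*t), -t*exp(3*t), t^2*exp(3*t) + exp(3*t)]

Strategy: write A = P · J · P⁻¹ where J is a Jordan canonical form, so e^{tA} = P · e^{tJ} · P⁻¹, and e^{tJ} can be computed block-by-block.

A has Jordan form
J =
  [3, 1, 0]
  [0, 3, 1]
  [0, 0, 3]
(up to reordering of blocks).

Per-block formulas:
  For a 3×3 Jordan block J_3(3): exp(t · J_3(3)) = e^(3t)·(I + t·N + (t^2/2)·N^2), where N is the 3×3 nilpotent shift.

After assembling e^{tJ} and conjugating by P, we get:

e^{tA} =
  [-t^2*exp(3*t) + 4*t*exp(3*t) + exp(3*t), -2*t*exp(3*t), 2*t^2*exp(3*t)]
  [-2*t^2*exp(3*t) + 9*t*exp(3*t), -4*t*exp(3*t) + exp(3*t), 4*t^2*exp(3*t) - 2*t*exp(3*t)]
  [-t^2*exp(3*t)/2 + 2*t*exp(3*t), -t*exp(3*t), t^2*exp(3*t) + exp(3*t)]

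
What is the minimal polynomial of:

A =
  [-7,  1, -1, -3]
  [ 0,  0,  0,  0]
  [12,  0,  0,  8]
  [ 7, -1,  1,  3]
x^3 + 4*x^2 + 4*x

The characteristic polynomial is χ_A(x) = x^2*(x + 2)^2, so the eigenvalues are known. The minimal polynomial is
  m_A(x) = Π_λ (x − λ)^{k_λ}
where k_λ is the size of the *largest* Jordan block for λ (equivalently, the smallest k with (A − λI)^k v = 0 for every generalised eigenvector v of λ).

  λ = -2: largest Jordan block has size 2, contributing (x + 2)^2
  λ = 0: largest Jordan block has size 1, contributing (x − 0)

So m_A(x) = x*(x + 2)^2 = x^3 + 4*x^2 + 4*x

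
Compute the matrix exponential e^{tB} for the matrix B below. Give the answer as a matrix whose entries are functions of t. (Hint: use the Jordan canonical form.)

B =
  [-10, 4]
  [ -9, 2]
e^{tB} =
  [-6*t*exp(-4*t) + exp(-4*t), 4*t*exp(-4*t)]
  [-9*t*exp(-4*t), 6*t*exp(-4*t) + exp(-4*t)]

Strategy: write B = P · J · P⁻¹ where J is a Jordan canonical form, so e^{tB} = P · e^{tJ} · P⁻¹, and e^{tJ} can be computed block-by-block.

B has Jordan form
J =
  [-4,  1]
  [ 0, -4]
(up to reordering of blocks).

Per-block formulas:
  For a 2×2 Jordan block J_2(-4): exp(t · J_2(-4)) = e^(-4t)·(I + t·N), where N is the 2×2 nilpotent shift.

After assembling e^{tJ} and conjugating by P, we get:

e^{tB} =
  [-6*t*exp(-4*t) + exp(-4*t), 4*t*exp(-4*t)]
  [-9*t*exp(-4*t), 6*t*exp(-4*t) + exp(-4*t)]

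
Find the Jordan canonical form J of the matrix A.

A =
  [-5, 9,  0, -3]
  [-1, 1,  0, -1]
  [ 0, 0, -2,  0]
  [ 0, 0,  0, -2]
J_2(-2) ⊕ J_1(-2) ⊕ J_1(-2)

The characteristic polynomial is
  det(x·I − A) = x^4 + 8*x^3 + 24*x^2 + 32*x + 16 = (x + 2)^4

Eigenvalues and multiplicities (the geometric multiplicity of λ is n − rank(A − λI), which equals the number of Jordan blocks for λ):
  λ = -2: algebraic multiplicity = 4, geometric multiplicity = 3

Determining the block sizes for each eigenvalue:
  λ = -2: 3 blocks summing to 4 forces exactly one block of size 2 and the rest size 1 → block sizes [2, 1, 1]

Assembling the blocks gives a Jordan form
J =
  [-2,  1,  0,  0]
  [ 0, -2,  0,  0]
  [ 0,  0, -2,  0]
  [ 0,  0,  0, -2]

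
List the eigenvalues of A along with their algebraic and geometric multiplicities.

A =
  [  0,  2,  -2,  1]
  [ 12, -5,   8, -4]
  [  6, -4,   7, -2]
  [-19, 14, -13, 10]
λ = 3: alg = 4, geom = 2

Step 1 — factor the characteristic polynomial to read off the algebraic multiplicities:
  χ_A(x) = (x - 3)^4

Step 2 — compute geometric multiplicities via the rank-nullity identity g(λ) = n − rank(A − λI):
  rank(A − (3)·I) = 2, so dim ker(A − (3)·I) = n − 2 = 2

Summary:
  λ = 3: algebraic multiplicity = 4, geometric multiplicity = 2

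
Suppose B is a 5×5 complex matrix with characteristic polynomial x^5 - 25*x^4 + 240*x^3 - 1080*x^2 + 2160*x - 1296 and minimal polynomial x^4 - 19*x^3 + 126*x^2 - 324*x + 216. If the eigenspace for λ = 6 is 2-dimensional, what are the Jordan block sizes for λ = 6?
Block sizes for λ = 6: [3, 1]

Step 1 — from the characteristic polynomial, algebraic multiplicity of λ = 6 is 4. From dim ker(B − (6)·I) = 2, there are exactly 2 Jordan blocks for λ = 6.
Step 2 — from the minimal polynomial, the factor (x − 6)^3 tells us the largest block for λ = 6 has size 3.
Step 3 — with total size 4, 2 blocks, and largest block 3, the block sizes (in nonincreasing order) are [3, 1].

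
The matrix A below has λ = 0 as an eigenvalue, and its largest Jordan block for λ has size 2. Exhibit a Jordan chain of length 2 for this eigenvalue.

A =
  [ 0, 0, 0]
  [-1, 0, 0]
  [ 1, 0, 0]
A Jordan chain for λ = 0 of length 2:
v_1 = (0, -1, 1)ᵀ
v_2 = (1, 0, 0)ᵀ

Let N = A − (0)·I. We want v_2 with N^2 v_2 = 0 but N^1 v_2 ≠ 0; then v_{j-1} := N · v_j for j = 2, …, 2.

Pick v_2 = (1, 0, 0)ᵀ.
Then v_1 = N · v_2 = (0, -1, 1)ᵀ.

Sanity check: (A − (0)·I) v_1 = (0, 0, 0)ᵀ = 0. ✓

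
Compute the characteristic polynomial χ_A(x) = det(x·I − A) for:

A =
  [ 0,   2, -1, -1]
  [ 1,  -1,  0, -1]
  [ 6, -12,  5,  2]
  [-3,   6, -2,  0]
x^4 - 4*x^3 + 6*x^2 - 4*x + 1

Expanding det(x·I − A) (e.g. by cofactor expansion or by noting that A is similar to its Jordan form J, which has the same characteristic polynomial as A) gives
  χ_A(x) = x^4 - 4*x^3 + 6*x^2 - 4*x + 1
which factors as (x - 1)^4. The eigenvalues (with algebraic multiplicities) are λ = 1 with multiplicity 4.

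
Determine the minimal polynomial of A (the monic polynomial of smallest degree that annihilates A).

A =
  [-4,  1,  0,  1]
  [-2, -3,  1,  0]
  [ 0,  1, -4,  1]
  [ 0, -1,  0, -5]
x^3 + 12*x^2 + 48*x + 64

The characteristic polynomial is χ_A(x) = (x + 4)^4, so the eigenvalues are known. The minimal polynomial is
  m_A(x) = Π_λ (x − λ)^{k_λ}
where k_λ is the size of the *largest* Jordan block for λ (equivalently, the smallest k with (A − λI)^k v = 0 for every generalised eigenvector v of λ).

  λ = -4: largest Jordan block has size 3, contributing (x + 4)^3

So m_A(x) = (x + 4)^3 = x^3 + 12*x^2 + 48*x + 64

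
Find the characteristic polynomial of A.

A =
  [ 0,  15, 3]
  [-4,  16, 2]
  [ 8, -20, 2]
x^3 - 18*x^2 + 108*x - 216

Expanding det(x·I − A) (e.g. by cofactor expansion or by noting that A is similar to its Jordan form J, which has the same characteristic polynomial as A) gives
  χ_A(x) = x^3 - 18*x^2 + 108*x - 216
which factors as (x - 6)^3. The eigenvalues (with algebraic multiplicities) are λ = 6 with multiplicity 3.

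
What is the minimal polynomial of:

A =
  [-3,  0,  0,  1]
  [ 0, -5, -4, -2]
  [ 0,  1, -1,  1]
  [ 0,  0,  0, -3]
x^2 + 6*x + 9

The characteristic polynomial is χ_A(x) = (x + 3)^4, so the eigenvalues are known. The minimal polynomial is
  m_A(x) = Π_λ (x − λ)^{k_λ}
where k_λ is the size of the *largest* Jordan block for λ (equivalently, the smallest k with (A − λI)^k v = 0 for every generalised eigenvector v of λ).

  λ = -3: largest Jordan block has size 2, contributing (x + 3)^2

So m_A(x) = (x + 3)^2 = x^2 + 6*x + 9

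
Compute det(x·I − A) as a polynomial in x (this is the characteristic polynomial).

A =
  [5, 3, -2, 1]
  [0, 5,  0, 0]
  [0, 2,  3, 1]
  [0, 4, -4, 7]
x^4 - 20*x^3 + 150*x^2 - 500*x + 625

Expanding det(x·I − A) (e.g. by cofactor expansion or by noting that A is similar to its Jordan form J, which has the same characteristic polynomial as A) gives
  χ_A(x) = x^4 - 20*x^3 + 150*x^2 - 500*x + 625
which factors as (x - 5)^4. The eigenvalues (with algebraic multiplicities) are λ = 5 with multiplicity 4.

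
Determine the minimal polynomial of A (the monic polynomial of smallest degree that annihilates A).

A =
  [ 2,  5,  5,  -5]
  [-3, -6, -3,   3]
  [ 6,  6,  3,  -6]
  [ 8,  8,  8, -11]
x^2 + 6*x + 9

The characteristic polynomial is χ_A(x) = (x + 3)^4, so the eigenvalues are known. The minimal polynomial is
  m_A(x) = Π_λ (x − λ)^{k_λ}
where k_λ is the size of the *largest* Jordan block for λ (equivalently, the smallest k with (A − λI)^k v = 0 for every generalised eigenvector v of λ).

  λ = -3: largest Jordan block has size 2, contributing (x + 3)^2

So m_A(x) = (x + 3)^2 = x^2 + 6*x + 9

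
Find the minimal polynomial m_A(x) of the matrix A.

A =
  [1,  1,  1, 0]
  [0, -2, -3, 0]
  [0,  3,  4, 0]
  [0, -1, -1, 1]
x^2 - 2*x + 1

The characteristic polynomial is χ_A(x) = (x - 1)^4, so the eigenvalues are known. The minimal polynomial is
  m_A(x) = Π_λ (x − λ)^{k_λ}
where k_λ is the size of the *largest* Jordan block for λ (equivalently, the smallest k with (A − λI)^k v = 0 for every generalised eigenvector v of λ).

  λ = 1: largest Jordan block has size 2, contributing (x − 1)^2

So m_A(x) = (x - 1)^2 = x^2 - 2*x + 1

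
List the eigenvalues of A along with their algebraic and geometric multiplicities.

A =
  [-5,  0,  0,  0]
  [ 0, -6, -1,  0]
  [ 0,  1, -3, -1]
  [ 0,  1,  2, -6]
λ = -5: alg = 4, geom = 2

Step 1 — factor the characteristic polynomial to read off the algebraic multiplicities:
  χ_A(x) = (x + 5)^4

Step 2 — compute geometric multiplicities via the rank-nullity identity g(λ) = n − rank(A − λI):
  rank(A − (-5)·I) = 2, so dim ker(A − (-5)·I) = n − 2 = 2

Summary:
  λ = -5: algebraic multiplicity = 4, geometric multiplicity = 2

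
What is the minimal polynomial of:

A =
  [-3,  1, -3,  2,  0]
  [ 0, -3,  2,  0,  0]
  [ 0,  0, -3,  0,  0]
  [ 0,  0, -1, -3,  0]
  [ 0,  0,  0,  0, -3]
x^2 + 6*x + 9

The characteristic polynomial is χ_A(x) = (x + 3)^5, so the eigenvalues are known. The minimal polynomial is
  m_A(x) = Π_λ (x − λ)^{k_λ}
where k_λ is the size of the *largest* Jordan block for λ (equivalently, the smallest k with (A − λI)^k v = 0 for every generalised eigenvector v of λ).

  λ = -3: largest Jordan block has size 2, contributing (x + 3)^2

So m_A(x) = (x + 3)^2 = x^2 + 6*x + 9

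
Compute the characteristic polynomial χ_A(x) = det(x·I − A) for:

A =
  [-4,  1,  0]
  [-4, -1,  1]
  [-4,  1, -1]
x^3 + 6*x^2 + 12*x + 8

Expanding det(x·I − A) (e.g. by cofactor expansion or by noting that A is similar to its Jordan form J, which has the same characteristic polynomial as A) gives
  χ_A(x) = x^3 + 6*x^2 + 12*x + 8
which factors as (x + 2)^3. The eigenvalues (with algebraic multiplicities) are λ = -2 with multiplicity 3.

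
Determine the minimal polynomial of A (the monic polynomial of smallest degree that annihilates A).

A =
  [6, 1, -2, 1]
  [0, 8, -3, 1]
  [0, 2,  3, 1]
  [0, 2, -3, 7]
x^2 - 12*x + 36

The characteristic polynomial is χ_A(x) = (x - 6)^4, so the eigenvalues are known. The minimal polynomial is
  m_A(x) = Π_λ (x − λ)^{k_λ}
where k_λ is the size of the *largest* Jordan block for λ (equivalently, the smallest k with (A − λI)^k v = 0 for every generalised eigenvector v of λ).

  λ = 6: largest Jordan block has size 2, contributing (x − 6)^2

So m_A(x) = (x - 6)^2 = x^2 - 12*x + 36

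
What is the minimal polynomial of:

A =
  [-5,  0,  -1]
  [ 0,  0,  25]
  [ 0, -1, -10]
x^3 + 15*x^2 + 75*x + 125

The characteristic polynomial is χ_A(x) = (x + 5)^3, so the eigenvalues are known. The minimal polynomial is
  m_A(x) = Π_λ (x − λ)^{k_λ}
where k_λ is the size of the *largest* Jordan block for λ (equivalently, the smallest k with (A − λI)^k v = 0 for every generalised eigenvector v of λ).

  λ = -5: largest Jordan block has size 3, contributing (x + 5)^3

So m_A(x) = (x + 5)^3 = x^3 + 15*x^2 + 75*x + 125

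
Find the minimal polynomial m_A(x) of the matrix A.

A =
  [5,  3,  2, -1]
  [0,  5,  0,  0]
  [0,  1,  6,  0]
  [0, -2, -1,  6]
x^3 - 17*x^2 + 96*x - 180

The characteristic polynomial is χ_A(x) = (x - 6)^2*(x - 5)^2, so the eigenvalues are known. The minimal polynomial is
  m_A(x) = Π_λ (x − λ)^{k_λ}
where k_λ is the size of the *largest* Jordan block for λ (equivalently, the smallest k with (A − λI)^k v = 0 for every generalised eigenvector v of λ).

  λ = 5: largest Jordan block has size 1, contributing (x − 5)
  λ = 6: largest Jordan block has size 2, contributing (x − 6)^2

So m_A(x) = (x - 6)^2*(x - 5) = x^3 - 17*x^2 + 96*x - 180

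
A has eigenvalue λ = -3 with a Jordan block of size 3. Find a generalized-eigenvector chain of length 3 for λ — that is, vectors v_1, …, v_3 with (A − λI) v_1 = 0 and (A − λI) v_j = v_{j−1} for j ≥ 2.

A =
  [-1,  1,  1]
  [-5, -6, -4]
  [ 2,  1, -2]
A Jordan chain for λ = -3 of length 3:
v_1 = (1, -3, 1)ᵀ
v_2 = (2, -5, 2)ᵀ
v_3 = (1, 0, 0)ᵀ

Let N = A − (-3)·I. We want v_3 with N^3 v_3 = 0 but N^2 v_3 ≠ 0; then v_{j-1} := N · v_j for j = 3, …, 2.

Pick v_3 = (1, 0, 0)ᵀ.
Then v_2 = N · v_3 = (2, -5, 2)ᵀ.
Then v_1 = N · v_2 = (1, -3, 1)ᵀ.

Sanity check: (A − (-3)·I) v_1 = (0, 0, 0)ᵀ = 0. ✓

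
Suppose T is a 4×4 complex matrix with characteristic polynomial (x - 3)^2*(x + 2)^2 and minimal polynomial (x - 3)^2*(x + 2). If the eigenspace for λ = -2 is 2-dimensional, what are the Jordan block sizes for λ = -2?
Block sizes for λ = -2: [1, 1]

Step 1 — from the characteristic polynomial, algebraic multiplicity of λ = -2 is 2. From dim ker(T − (-2)·I) = 2, there are exactly 2 Jordan blocks for λ = -2.
Step 2 — from the minimal polynomial, the factor (x + 2) tells us the largest block for λ = -2 has size 1.
Step 3 — with total size 2, 2 blocks, and largest block 1, the block sizes (in nonincreasing order) are [1, 1].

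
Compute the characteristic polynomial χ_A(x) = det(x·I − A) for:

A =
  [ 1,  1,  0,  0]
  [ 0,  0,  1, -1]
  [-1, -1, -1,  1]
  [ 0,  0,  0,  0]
x^4

Expanding det(x·I − A) (e.g. by cofactor expansion or by noting that A is similar to its Jordan form J, which has the same characteristic polynomial as A) gives
  χ_A(x) = x^4
which factors as x^4. The eigenvalues (with algebraic multiplicities) are λ = 0 with multiplicity 4.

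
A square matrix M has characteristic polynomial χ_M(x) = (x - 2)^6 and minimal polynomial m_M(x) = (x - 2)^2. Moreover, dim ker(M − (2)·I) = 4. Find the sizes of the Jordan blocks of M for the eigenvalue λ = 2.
Block sizes for λ = 2: [2, 2, 1, 1]

Step 1 — from the characteristic polynomial, algebraic multiplicity of λ = 2 is 6. From dim ker(M − (2)·I) = 4, there are exactly 4 Jordan blocks for λ = 2.
Step 2 — from the minimal polynomial, the factor (x − 2)^2 tells us the largest block for λ = 2 has size 2.
Step 3 — with total size 6, 4 blocks, and largest block 2, the block sizes (in nonincreasing order) are [2, 2, 1, 1].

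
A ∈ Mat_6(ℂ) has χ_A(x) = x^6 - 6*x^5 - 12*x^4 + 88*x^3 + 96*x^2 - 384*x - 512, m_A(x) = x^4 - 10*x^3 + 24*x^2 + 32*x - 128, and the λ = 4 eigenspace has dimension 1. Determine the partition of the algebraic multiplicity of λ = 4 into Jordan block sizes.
Block sizes for λ = 4: [3]

Step 1 — from the characteristic polynomial, algebraic multiplicity of λ = 4 is 3. From dim ker(A − (4)·I) = 1, there are exactly 1 Jordan blocks for λ = 4.
Step 2 — from the minimal polynomial, the factor (x − 4)^3 tells us the largest block for λ = 4 has size 3.
Step 3 — with total size 3, 1 blocks, and largest block 3, the block sizes (in nonincreasing order) are [3].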